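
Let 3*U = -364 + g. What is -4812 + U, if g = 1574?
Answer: -13226/3 ≈ -4408.7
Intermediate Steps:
U = 1210/3 (U = (-364 + 1574)/3 = (⅓)*1210 = 1210/3 ≈ 403.33)
-4812 + U = -4812 + 1210/3 = -13226/3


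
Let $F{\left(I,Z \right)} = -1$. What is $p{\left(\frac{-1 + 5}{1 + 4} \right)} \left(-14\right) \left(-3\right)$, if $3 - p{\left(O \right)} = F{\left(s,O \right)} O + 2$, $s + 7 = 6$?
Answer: $\frac{378}{5} \approx 75.6$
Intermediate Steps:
$s = -1$ ($s = -7 + 6 = -1$)
$p{\left(O \right)} = 1 + O$ ($p{\left(O \right)} = 3 - \left(- O + 2\right) = 3 - \left(2 - O\right) = 3 + \left(-2 + O\right) = 1 + O$)
$p{\left(\frac{-1 + 5}{1 + 4} \right)} \left(-14\right) \left(-3\right) = \left(1 + \frac{-1 + 5}{1 + 4}\right) \left(-14\right) \left(-3\right) = \left(1 + \frac{4}{5}\right) \left(-14\right) \left(-3\right) = \frac{9}{5} \left(-14\right) \left(-3\right) = \left(- \frac{126}{5}\right) \left(-3\right) = \frac{378}{5}$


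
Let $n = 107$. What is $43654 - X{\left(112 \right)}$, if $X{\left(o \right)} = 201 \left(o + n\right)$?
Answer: $-365$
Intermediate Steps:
$X{\left(o \right)} = 21507 + 201 o$ ($X{\left(o \right)} = 201 \left(o + 107\right) = 201 \left(107 + o\right) = 21507 + 201 o$)
$43654 - X{\left(112 \right)} = 43654 - \left(21507 + 201 \cdot 112\right) = 43654 - \left(21507 + 22512\right) = 43654 - 44019 = -365$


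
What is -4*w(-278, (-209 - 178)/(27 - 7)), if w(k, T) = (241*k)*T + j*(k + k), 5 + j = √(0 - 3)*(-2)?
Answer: -25983826/5 - 4448*I*√3 ≈ -5.1968e+6 - 7704.2*I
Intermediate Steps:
j = -5 - 2*I*√3 (j = -5 + √(0 - 3)*(-2) = -5 + √(-3)*(-2) = -5 + (I*√3)*(-2) = -5 - 2*I*√3 ≈ -5.0 - 3.4641*I)
w(k, T) = 2*k*(-5 - 2*I*√3) + 241*T*k (w(k, T) = (241*k)*T + (-5 - 2*I*√3)*(k + k) = 241*T*k + (-5 - 2*I*√3)*(2*k) = 241*T*k + 2*k*(-5 - 2*I*√3) = 2*k*(-5 - 2*I*√3) + 241*T*k)
-4*w(-278, (-209 - 178)/(27 - 7)) = -(-1112)*(-10 + 241*((-209 - 178)/(27 - 7)) - 4*I*√3) = -(-1112)*(-10 + 241*(-387/20) - 4*I*√3) = -(-1112)*(-10 - 93267/20 - 4*I*√3) = -(-1112)*(-93467/20 - 4*I*√3) = -4*(12991913/10 + 1112*I*√3) = -25983826/5 - 4448*I*√3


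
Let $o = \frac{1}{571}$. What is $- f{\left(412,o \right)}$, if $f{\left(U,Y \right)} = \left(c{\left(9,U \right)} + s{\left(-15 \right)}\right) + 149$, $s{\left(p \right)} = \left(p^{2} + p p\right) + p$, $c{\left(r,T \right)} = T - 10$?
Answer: $-986$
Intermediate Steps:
$c{\left(r,T \right)} = -10 + T$
$s{\left(p \right)} = p + 2 p^{2}$ ($s{\left(p \right)} = \left(p^{2} + p^{2}\right) + p = 2 p^{2} + p = p + 2 p^{2}$)
$o = \frac{1}{571} \approx 0.0017513$
$f{\left(U,Y \right)} = 574 + U$ ($f{\left(U,Y \right)} = \left(\left(-10 + U\right) - 15 \left(1 + 2 \left(-15\right)\right)\right) + 149 = \left(\left(-10 + U\right) - 15 \left(1 - 30\right)\right) + 149 = \left(\left(-10 + U\right) - -435\right) + 149 = \left(\left(-10 + U\right) + 435\right) + 149 = \left(425 + U\right) + 149 = 574 + U$)
$- f{\left(412,o \right)} = - (574 + 412) = \left(-1\right) 986 = -986$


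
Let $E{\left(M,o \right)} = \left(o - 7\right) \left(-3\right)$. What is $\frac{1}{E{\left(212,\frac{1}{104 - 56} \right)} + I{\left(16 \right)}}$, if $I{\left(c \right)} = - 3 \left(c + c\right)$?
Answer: $- \frac{16}{1201} \approx -0.013322$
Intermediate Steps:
$I{\left(c \right)} = - 6 c$ ($I{\left(c \right)} = - 3 \cdot 2 c = - 6 c$)
$E{\left(M,o \right)} = 21 - 3 o$ ($E{\left(M,o \right)} = \left(-7 + o\right) \left(-3\right) = 21 - 3 o$)
$\frac{1}{E{\left(212,\frac{1}{104 - 56} \right)} + I{\left(16 \right)}} = \frac{1}{\left(21 - \frac{3}{104 - 56}\right) - 96} = \frac{1}{\left(21 - \frac{3}{48}\right) - 96} = \frac{1}{\left(21 - \frac{1}{16}\right) - 96} = \frac{1}{\frac{335}{16} - 96} = \frac{1}{- \frac{1201}{16}} = - \frac{16}{1201}$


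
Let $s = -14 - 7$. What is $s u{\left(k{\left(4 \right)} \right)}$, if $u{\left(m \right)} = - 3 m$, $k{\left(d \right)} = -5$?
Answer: $-315$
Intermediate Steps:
$s = -21$
$s u{\left(k{\left(4 \right)} \right)} = - 21 \left(\left(-3\right) \left(-5\right)\right) = \left(-21\right) 15 = -315$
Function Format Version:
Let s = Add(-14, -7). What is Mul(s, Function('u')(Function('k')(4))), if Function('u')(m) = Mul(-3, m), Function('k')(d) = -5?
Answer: -315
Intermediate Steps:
s = -21
Mul(s, Function('u')(Function('k')(4))) = Mul(-21, Mul(-3, -5)) = Mul(-21, 15) = -315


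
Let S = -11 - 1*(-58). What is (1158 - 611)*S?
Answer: 25709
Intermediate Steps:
S = 47 (S = -11 + 58 = 47)
(1158 - 611)*S = (1158 - 611)*47 = 547*47 = 25709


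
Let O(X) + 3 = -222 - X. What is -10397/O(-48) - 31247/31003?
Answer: 316807472/5487531 ≈ 57.732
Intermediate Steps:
O(X) = -225 - X (O(X) = -3 + (-222 - X) = -225 - X)
-10397/O(-48) - 31247/31003 = -10397/(-225 - 1*(-48)) - 31247/31003 = -10397/(-225 + 48) - 31247*1/31003 = -10397/(-177) - 31247/31003 = -10397*(-1/177) - 31247/31003 = 10397/177 - 31247/31003 = 316807472/5487531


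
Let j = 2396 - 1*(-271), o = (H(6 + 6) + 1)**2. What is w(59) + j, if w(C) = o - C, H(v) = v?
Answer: 2777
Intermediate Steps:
o = 169 (o = ((6 + 6) + 1)**2 = (12 + 1)**2 = 13**2 = 169)
j = 2667 (j = 2396 + 271 = 2667)
w(C) = 169 - C
w(59) + j = (169 - 1*59) + 2667 = (169 - 59) + 2667 = 110 + 2667 = 2777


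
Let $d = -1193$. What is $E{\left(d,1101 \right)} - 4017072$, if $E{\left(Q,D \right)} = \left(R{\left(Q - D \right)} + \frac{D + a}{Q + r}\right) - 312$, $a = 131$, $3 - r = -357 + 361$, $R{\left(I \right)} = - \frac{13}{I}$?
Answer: $- \frac{5501881106255}{1369518} \approx -4.0174 \cdot 10^{6}$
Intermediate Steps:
$r = -1$ ($r = 3 - \left(-357 + 361\right) = 3 - 4 = -1$)
$E{\left(Q,D \right)} = -312 - \frac{13}{Q - D} + \frac{131 + D}{-1 + Q}$ ($E{\left(Q,D \right)} = \left(- \frac{13}{Q - D} + \frac{D + 131}{Q - 1}\right) - 312 = \left(- \frac{13}{Q - D} + \frac{131 + D}{-1 + Q}\right) - 312 = -312 - \frac{13}{Q - D} + \frac{131 + D}{-1 + Q}$)
$E{\left(d,1101 \right)} - 4017072 = \frac{-13 + 13 \left(-1193\right) + \left(1101 - -1193\right) \left(443 + 1101 - -372216\right)}{\left(-1 - 1193\right) \left(1101 - -1193\right)} - 4017072 = \frac{-13 - 15509 + \left(1101 + 1193\right) \left(443 + 1101 + 372216\right)}{\left(-1194\right) \left(1101 + 1193\right)} - 4017072 = - \frac{-13 - 15509 + 2294 \cdot 373760}{1194 \cdot 2294} - 4017072 = \left(- \frac{1}{1194}\right) \frac{1}{2294} \left(-13 - 15509 + 857405440\right) - 4017072 = \left(- \frac{1}{1194}\right) \frac{1}{2294} \cdot 857389918 - 4017072 = - \frac{428694959}{1369518} - 4017072 = - \frac{5501881106255}{1369518}$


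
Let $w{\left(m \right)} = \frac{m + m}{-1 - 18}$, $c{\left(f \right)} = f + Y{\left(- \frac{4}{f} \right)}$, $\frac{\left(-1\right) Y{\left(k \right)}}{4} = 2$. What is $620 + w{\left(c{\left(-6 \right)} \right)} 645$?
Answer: $\frac{29840}{19} \approx 1570.5$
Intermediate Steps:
$Y{\left(k \right)} = -8$ ($Y{\left(k \right)} = \left(-4\right) 2 = -8$)
$c{\left(f \right)} = -8 + f$ ($c{\left(f \right)} = f - 8 = -8 + f$)
$w{\left(m \right)} = - \frac{2 m}{19}$ ($w{\left(m \right)} = \frac{2 m}{-19} = 2 m \left(- \frac{1}{19}\right) = - \frac{2 m}{19}$)
$620 + w{\left(c{\left(-6 \right)} \right)} 645 = 620 + - \frac{2 \left(-8 - 6\right)}{19} \cdot 645 = 620 + \left(- \frac{2}{19}\right) \left(-14\right) 645 = 620 + \frac{28}{19} \cdot 645 = 620 + \frac{18060}{19} = \frac{29840}{19}$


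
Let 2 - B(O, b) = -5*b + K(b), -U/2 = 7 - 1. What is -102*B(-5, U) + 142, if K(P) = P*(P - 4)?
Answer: 25642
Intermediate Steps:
U = -12 (U = -2*(7 - 1) = -2*6 = -12)
K(P) = P*(-4 + P)
B(O, b) = 2 + 5*b - b*(-4 + b) (B(O, b) = 2 - (-5*b + b*(-4 + b)) = 2 + (5*b - b*(-4 + b)) = 2 + 5*b - b*(-4 + b))
-102*B(-5, U) + 142 = -102*(2 - 1*(-12)² + 9*(-12)) + 142 = -102*(2 - 1*144 - 108) + 142 = -102*(2 - 144 - 108) + 142 = -102*(-250) + 142 = 25500 + 142 = 25642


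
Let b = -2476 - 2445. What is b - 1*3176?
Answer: -8097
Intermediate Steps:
b = -4921
b - 1*3176 = -4921 - 1*3176 = -4921 - 3176 = -8097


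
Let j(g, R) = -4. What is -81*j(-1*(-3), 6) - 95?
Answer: 229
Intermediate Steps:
-81*j(-1*(-3), 6) - 95 = -81*(-4) - 95 = 324 - 95 = 229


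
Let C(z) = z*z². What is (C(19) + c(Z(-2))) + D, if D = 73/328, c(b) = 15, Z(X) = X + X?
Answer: 2254745/328 ≈ 6874.2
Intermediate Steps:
Z(X) = 2*X
C(z) = z³
D = 73/328 (D = 73*(1/328) = 73/328 ≈ 0.22256)
(C(19) + c(Z(-2))) + D = (19³ + 15) + 73/328 = (6859 + 15) + 73/328 = 6874 + 73/328 = 2254745/328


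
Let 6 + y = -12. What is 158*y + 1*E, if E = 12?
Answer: -2832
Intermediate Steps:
y = -18 (y = -6 - 12 = -18)
158*y + 1*E = 158*(-18) + 1*12 = -2844 + 12 = -2832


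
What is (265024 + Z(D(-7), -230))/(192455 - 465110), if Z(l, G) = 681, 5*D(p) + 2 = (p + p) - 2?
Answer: -53141/54531 ≈ -0.97451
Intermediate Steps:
D(p) = -4/5 + 2*p/5 (D(p) = -2/5 + ((p + p) - 2)/5 = -2/5 + (2*p - 2)/5 = -2/5 + (-2 + 2*p)/5 = -2/5 + (-2/5 + 2*p/5) = -4/5 + 2*p/5)
(265024 + Z(D(-7), -230))/(192455 - 465110) = (265024 + 681)/(192455 - 465110) = 265705/(-272655) = 265705*(-1/272655) = -53141/54531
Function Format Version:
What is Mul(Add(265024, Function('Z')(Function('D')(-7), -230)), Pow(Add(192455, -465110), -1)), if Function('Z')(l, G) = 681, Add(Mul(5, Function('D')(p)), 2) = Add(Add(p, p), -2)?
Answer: Rational(-53141, 54531) ≈ -0.97451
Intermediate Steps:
Function('D')(p) = Add(Rational(-4, 5), Mul(Rational(2, 5), p)) (Function('D')(p) = Add(Rational(-2, 5), Mul(Rational(1, 5), Add(Add(p, p), -2))) = Add(Rational(-2, 5), Mul(Rational(1, 5), Add(Mul(2, p), -2))) = Add(Rational(-2, 5), Mul(Rational(1, 5), Add(-2, Mul(2, p)))) = Add(Rational(-2, 5), Add(Rational(-2, 5), Mul(Rational(2, 5), p))) = Add(Rational(-4, 5), Mul(Rational(2, 5), p)))
Mul(Add(265024, Function('Z')(Function('D')(-7), -230)), Pow(Add(192455, -465110), -1)) = Mul(Add(265024, 681), Pow(Add(192455, -465110), -1)) = Mul(265705, Pow(-272655, -1)) = Mul(265705, Rational(-1, 272655)) = Rational(-53141, 54531)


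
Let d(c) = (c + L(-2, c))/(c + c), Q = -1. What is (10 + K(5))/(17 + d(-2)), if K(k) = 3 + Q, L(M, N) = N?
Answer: 2/3 ≈ 0.66667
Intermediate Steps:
d(c) = 1 (d(c) = (c + c)/(c + c) = (2*c)/((2*c)) = (2*c)*(1/(2*c)) = 1)
K(k) = 2 (K(k) = 3 - 1 = 2)
(10 + K(5))/(17 + d(-2)) = (10 + 2)/(17 + 1) = 12/18 = (1/18)*12 = 2/3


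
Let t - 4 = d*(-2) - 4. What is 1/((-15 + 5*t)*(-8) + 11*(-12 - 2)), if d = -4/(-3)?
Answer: 3/218 ≈ 0.013761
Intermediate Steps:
d = 4/3 (d = -4*(-⅓) = 4/3 ≈ 1.3333)
t = -8/3 (t = 4 + ((4/3)*(-2) - 4) = 4 + (-8/3 - 4) = 4 - 20/3 = -8/3 ≈ -2.6667)
1/((-15 + 5*t)*(-8) + 11*(-12 - 2)) = 1/((-15 + 5*(-8/3))*(-8) + 11*(-12 - 2)) = 1/((-15 - 40/3)*(-8) + 11*(-14)) = 1/(-85/3*(-8) - 154) = 1/(680/3 - 154) = 1/(218/3) = 3/218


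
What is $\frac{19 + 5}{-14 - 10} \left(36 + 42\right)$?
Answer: $-78$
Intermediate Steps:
$\frac{19 + 5}{-14 - 10} \left(36 + 42\right) = \frac{24}{-24} \cdot 78 = 24 \left(- \frac{1}{24}\right) 78 = \left(-1\right) 78 = -78$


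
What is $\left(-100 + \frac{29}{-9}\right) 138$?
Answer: $- \frac{42734}{3} \approx -14245.0$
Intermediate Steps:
$\left(-100 + \frac{29}{-9}\right) 138 = \left(-100 + 29 \left(- \frac{1}{9}\right)\right) 138 = \left(-100 - \frac{29}{9}\right) 138 = \left(- \frac{929}{9}\right) 138 = - \frac{42734}{3}$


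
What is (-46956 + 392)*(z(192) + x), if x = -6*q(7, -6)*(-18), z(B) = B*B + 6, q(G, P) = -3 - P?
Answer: -1731901416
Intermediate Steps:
z(B) = 6 + B**2 (z(B) = B**2 + 6 = 6 + B**2)
x = 324 (x = -6*(-3 - 1*(-6))*(-18) = -6*(-3 + 6)*(-18) = -6*3*(-18) = -18*(-18) = 324)
(-46956 + 392)*(z(192) + x) = (-46956 + 392)*((6 + 192**2) + 324) = -46564*((6 + 36864) + 324) = -46564*(36870 + 324) = -46564*37194 = -1731901416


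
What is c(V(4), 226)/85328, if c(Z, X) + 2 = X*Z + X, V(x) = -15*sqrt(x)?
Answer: -1639/21332 ≈ -0.076833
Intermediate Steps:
c(Z, X) = -2 + X + X*Z (c(Z, X) = -2 + (X*Z + X) = -2 + (X + X*Z) = -2 + X + X*Z)
c(V(4), 226)/85328 = (-2 + 226 + 226*(-15*sqrt(4)))/85328 = (-2 + 226 + 226*(-15*2))*(1/85328) = (-2 + 226 + 226*(-30))*(1/85328) = (-2 + 226 - 6780)*(1/85328) = -6556*1/85328 = -1639/21332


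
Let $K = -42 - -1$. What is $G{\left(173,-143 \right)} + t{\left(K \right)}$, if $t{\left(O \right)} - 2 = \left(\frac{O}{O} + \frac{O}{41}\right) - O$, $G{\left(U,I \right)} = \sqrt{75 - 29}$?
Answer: $43 + \sqrt{46} \approx 49.782$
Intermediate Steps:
$K = -41$ ($K = -42 + 1 = -41$)
$G{\left(U,I \right)} = \sqrt{46}$
$t{\left(O \right)} = 3 - \frac{40 O}{41}$ ($t{\left(O \right)} = 2 - \left(O - \frac{O}{41} - \frac{O}{O}\right) = 2 - \left(-1 + O - O \frac{1}{41}\right) = 2 - \left(-1 + \frac{40 O}{41}\right) = 3 - \frac{40 O}{41}$)
$G{\left(173,-143 \right)} + t{\left(K \right)} = \sqrt{46} + \left(3 - -40\right) = \sqrt{46} + \left(3 + 40\right) = \sqrt{46} + 43 = 43 + \sqrt{46}$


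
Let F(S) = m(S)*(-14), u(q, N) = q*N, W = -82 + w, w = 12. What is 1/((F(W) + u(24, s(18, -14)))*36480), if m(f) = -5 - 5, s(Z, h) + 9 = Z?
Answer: 1/12986880 ≈ 7.7001e-8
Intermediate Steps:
W = -70 (W = -82 + 12 = -70)
s(Z, h) = -9 + Z
u(q, N) = N*q
m(f) = -10
F(S) = 140 (F(S) = -10*(-14) = 140)
1/((F(W) + u(24, s(18, -14)))*36480) = 1/((140 + (-9 + 18)*24)*36480) = (1/36480)/(140 + 9*24) = (1/36480)/(140 + 216) = (1/36480)/356 = (1/356)*(1/36480) = 1/12986880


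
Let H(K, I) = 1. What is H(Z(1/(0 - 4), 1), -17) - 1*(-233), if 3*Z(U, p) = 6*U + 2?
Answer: 234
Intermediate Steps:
Z(U, p) = ⅔ + 2*U (Z(U, p) = (6*U + 2)/3 = (2 + 6*U)/3 = ⅔ + 2*U)
H(Z(1/(0 - 4), 1), -17) - 1*(-233) = 1 - 1*(-233) = 1 + 233 = 234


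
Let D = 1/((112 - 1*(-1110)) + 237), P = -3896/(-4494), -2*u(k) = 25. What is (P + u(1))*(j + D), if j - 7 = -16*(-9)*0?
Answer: -266988853/3278373 ≈ -81.439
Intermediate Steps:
u(k) = -25/2 (u(k) = -½*25 = -25/2)
P = 1948/2247 (P = -3896*(-1/4494) = 1948/2247 ≈ 0.86693)
D = 1/1459 (D = 1/((112 + 1110) + 237) = 1/(1222 + 237) = 1/1459 ≈ 0.00068540)
j = 7 (j = 7 - 16*(-9)*0 = 7 + 144*0 = 7 + 0 = 7)
(P + u(1))*(j + D) = (1948/2247 - 25/2)*(7 + 1/1459) = -52279/4494*10214/1459 = -266988853/3278373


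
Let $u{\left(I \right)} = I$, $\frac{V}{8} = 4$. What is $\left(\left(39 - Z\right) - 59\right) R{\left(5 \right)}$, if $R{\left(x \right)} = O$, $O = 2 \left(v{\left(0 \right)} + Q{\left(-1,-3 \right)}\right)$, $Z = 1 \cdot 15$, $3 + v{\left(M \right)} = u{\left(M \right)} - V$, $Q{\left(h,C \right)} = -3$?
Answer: $2660$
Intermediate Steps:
$V = 32$ ($V = 8 \cdot 4 = 32$)
$v{\left(M \right)} = -35 + M$ ($v{\left(M \right)} = -3 + \left(M - 32\right) = -3 + \left(-32 + M\right) = -35 + M$)
$Z = 15$
$O = -76$ ($O = 2 \left(\left(-35 + 0\right) - 3\right) = 2 \left(-35 - 3\right) = 2 \left(-38\right) = -76$)
$R{\left(x \right)} = -76$
$\left(\left(39 - Z\right) - 59\right) R{\left(5 \right)} = \left(\left(39 - 15\right) - 59\right) \left(-76\right) = \left(24 - 59\right) \left(-76\right) = \left(-35\right) \left(-76\right) = 2660$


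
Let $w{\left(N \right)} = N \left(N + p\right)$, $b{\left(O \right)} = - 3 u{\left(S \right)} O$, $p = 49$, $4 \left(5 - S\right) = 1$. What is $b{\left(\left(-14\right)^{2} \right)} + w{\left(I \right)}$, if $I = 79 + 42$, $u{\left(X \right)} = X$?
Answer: $17777$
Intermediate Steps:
$S = \frac{19}{4}$ ($S = 5 - \frac{1}{4} = \frac{19}{4} \approx 4.75$)
$b{\left(O \right)} = - \frac{57 O}{4}$ ($b{\left(O \right)} = \left(-3\right) \frac{19}{4} O = - \frac{57 O}{4}$)
$I = 121$
$w{\left(N \right)} = N \left(49 + N\right)$ ($w{\left(N \right)} = N \left(N + 49\right) = N \left(49 + N\right)$)
$b{\left(\left(-14\right)^{2} \right)} + w{\left(I \right)} = - \frac{57 \left(-14\right)^{2}}{4} + 121 \left(49 + 121\right) = \left(- \frac{57}{4}\right) 196 + 121 \cdot 170 = -2793 + 20570 = 17777$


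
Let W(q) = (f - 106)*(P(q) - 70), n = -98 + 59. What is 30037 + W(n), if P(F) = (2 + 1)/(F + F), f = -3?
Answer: 979451/26 ≈ 37671.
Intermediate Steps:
P(F) = 3/(2*F) (P(F) = 3/((2*F)) = 3*(1/(2*F)) = 3/(2*F))
n = -39
W(q) = 7630 - 327/(2*q) (W(q) = (-3 - 106)*(3/(2*q) - 70) = -109*(-70 + 3/(2*q)) = 7630 - 327/(2*q))
30037 + W(n) = 30037 + (7630 - 327/2/(-39)) = 30037 + (7630 - 327/2*(-1/39)) = 30037 + (7630 + 109/26) = 30037 + 198489/26 = 979451/26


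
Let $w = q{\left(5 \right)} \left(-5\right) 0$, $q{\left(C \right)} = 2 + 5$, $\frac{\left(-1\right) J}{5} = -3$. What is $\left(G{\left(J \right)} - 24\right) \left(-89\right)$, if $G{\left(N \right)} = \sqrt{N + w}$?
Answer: $2136 - 89 \sqrt{15} \approx 1791.3$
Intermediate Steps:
$J = 15$ ($J = \left(-5\right) \left(-3\right) = 15$)
$q{\left(C \right)} = 7$
$w = 0$ ($w = 7 \left(-5\right) 0 = \left(-35\right) 0 = 0$)
$G{\left(N \right)} = \sqrt{N}$ ($G{\left(N \right)} = \sqrt{N + 0} = \sqrt{N}$)
$\left(G{\left(J \right)} - 24\right) \left(-89\right) = \left(\sqrt{15} - 24\right) \left(-89\right) = \left(-24 + \sqrt{15}\right) \left(-89\right) = 2136 - 89 \sqrt{15}$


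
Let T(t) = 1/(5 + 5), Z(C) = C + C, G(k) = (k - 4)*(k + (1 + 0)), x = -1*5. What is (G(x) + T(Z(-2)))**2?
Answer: 130321/100 ≈ 1303.2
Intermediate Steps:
x = -5
G(k) = (1 + k)*(-4 + k) (G(k) = (-4 + k)*(k + 1) = (-4 + k)*(1 + k) = (1 + k)*(-4 + k))
Z(C) = 2*C
T(t) = 1/10
(G(x) + T(Z(-2)))**2 = ((-4 + (-5)**2 - 3*(-5)) + 1/10)**2 = ((-4 + 25 + 15) + 1/10)**2 = (36 + 1/10)**2 = (361/10)**2 = 130321/100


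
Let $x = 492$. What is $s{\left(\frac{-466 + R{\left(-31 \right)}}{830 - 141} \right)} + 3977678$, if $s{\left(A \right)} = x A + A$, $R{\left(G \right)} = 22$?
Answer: $\frac{2740401250}{689} \approx 3.9774 \cdot 10^{6}$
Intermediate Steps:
$s{\left(A \right)} = 493 A$ ($s{\left(A \right)} = 492 A + A = 493 A$)
$s{\left(\frac{-466 + R{\left(-31 \right)}}{830 - 141} \right)} + 3977678 = 493 \frac{-466 + 22}{830 - 141} + 3977678 = 493 \left(- \frac{444}{689}\right) + 3977678 = - \frac{218892}{689} + 3977678 = \frac{2740401250}{689}$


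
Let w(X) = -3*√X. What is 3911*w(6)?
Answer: -11733*√6 ≈ -28740.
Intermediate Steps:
3911*w(6) = 3911*(-3*√6) = -11733*√6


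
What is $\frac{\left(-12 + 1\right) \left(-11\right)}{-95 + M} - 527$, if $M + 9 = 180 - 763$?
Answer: $- \frac{362170}{687} \approx -527.18$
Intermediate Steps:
$M = -592$ ($M = -9 + \left(180 - 763\right) = -9 - 583 = -592$)
$\frac{\left(-12 + 1\right) \left(-11\right)}{-95 + M} - 527 = \frac{\left(-12 + 1\right) \left(-11\right)}{-95 - 592} - 527 = \frac{\left(-11\right) \left(-11\right)}{-687} - 527 = \left(- \frac{1}{687}\right) 121 - 527 = - \frac{121}{687} - 527 = - \frac{362170}{687}$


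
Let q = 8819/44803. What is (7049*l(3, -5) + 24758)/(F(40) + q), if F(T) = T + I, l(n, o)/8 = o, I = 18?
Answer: -3841140402/869131 ≈ -4419.5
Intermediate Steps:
l(n, o) = 8*o
q = 8819/44803 (q = 8819*(1/44803) = 8819/44803 ≈ 0.19684)
F(T) = 18 + T (F(T) = T + 18 = 18 + T)
(7049*l(3, -5) + 24758)/(F(40) + q) = (7049*(8*(-5)) + 24758)/((18 + 40) + 8819/44803) = (7049*(-40) + 24758)/(58 + 8819/44803) = (-281960 + 24758)/(2607393/44803) = -257202*44803/2607393 = -3841140402/869131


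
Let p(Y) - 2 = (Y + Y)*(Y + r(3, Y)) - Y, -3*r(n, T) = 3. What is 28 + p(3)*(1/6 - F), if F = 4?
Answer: -85/6 ≈ -14.167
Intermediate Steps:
r(n, T) = -1 (r(n, T) = -⅓*3 = -1)
p(Y) = 2 - Y + 2*Y*(-1 + Y) (p(Y) = 2 + ((Y + Y)*(Y - 1) - Y) = 2 + ((2*Y)*(-1 + Y) - Y) = 2 + (2*Y*(-1 + Y) - Y) = 2 + (-Y + 2*Y*(-1 + Y)) = 2 - Y + 2*Y*(-1 + Y))
28 + p(3)*(1/6 - F) = 28 + (2 - 3*3 + 2*3²)*(1/6 - 1*4) = 28 + (2 - 9 + 2*9)*(⅙ - 4) = 28 + (2 - 9 + 18)*(-23/6) = 28 + 11*(-23/6) = 28 - 253/6 = -85/6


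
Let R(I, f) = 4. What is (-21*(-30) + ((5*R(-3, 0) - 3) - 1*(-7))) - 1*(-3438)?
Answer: 4092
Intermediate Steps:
(-21*(-30) + ((5*R(-3, 0) - 3) - 1*(-7))) - 1*(-3438) = (-21*(-30) + ((5*4 - 3) - 1*(-7))) - 1*(-3438) = (630 + ((20 - 3) + 7)) + 3438 = (630 + (17 + 7)) + 3438 = (630 + 24) + 3438 = 654 + 3438 = 4092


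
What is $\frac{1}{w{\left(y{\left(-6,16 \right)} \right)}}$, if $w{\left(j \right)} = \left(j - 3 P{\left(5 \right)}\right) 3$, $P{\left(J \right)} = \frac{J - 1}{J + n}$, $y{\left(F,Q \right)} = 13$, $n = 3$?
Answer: $\frac{2}{69} \approx 0.028986$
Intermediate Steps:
$P{\left(J \right)} = \frac{-1 + J}{3 + J}$ ($P{\left(J \right)} = \frac{J - 1}{J + 3} = \frac{-1 + J}{3 + J}$)
$w{\left(j \right)} = - \frac{9}{2} + 3 j$ ($w{\left(j \right)} = \left(j - 3 \frac{-1 + 5}{3 + 5}\right) 3 = \left(j - 3 \cdot \frac{1}{8} \cdot 4\right) 3 = \left(j - \frac{3}{2}\right) 3 = \left(- \frac{3}{2} + j\right) 3 = - \frac{9}{2} + 3 j$)
$\frac{1}{w{\left(y{\left(-6,16 \right)} \right)}} = \frac{1}{- \frac{9}{2} + 3 \cdot 13} = \frac{1}{- \frac{9}{2} + 39} = \frac{1}{\frac{69}{2}} = \frac{2}{69}$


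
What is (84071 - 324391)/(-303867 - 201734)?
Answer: 240320/505601 ≈ 0.47532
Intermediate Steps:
(84071 - 324391)/(-303867 - 201734) = -240320/(-505601) = -240320*(-1/505601) = 240320/505601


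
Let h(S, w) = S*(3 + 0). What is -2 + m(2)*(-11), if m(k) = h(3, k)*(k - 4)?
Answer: 196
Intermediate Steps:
h(S, w) = 3*S (h(S, w) = S*3 = 3*S)
m(k) = -36 + 9*k (m(k) = (3*3)*(k - 4) = 9*(-4 + k) = -36 + 9*k)
-2 + m(2)*(-11) = -2 + (-36 + 9*2)*(-11) = -2 + (-36 + 18)*(-11) = -2 - 18*(-11) = -2 + 198 = 196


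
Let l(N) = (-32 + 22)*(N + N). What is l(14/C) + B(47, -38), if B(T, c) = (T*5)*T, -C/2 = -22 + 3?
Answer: 209715/19 ≈ 11038.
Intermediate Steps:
C = 38 (C = -2*(-22 + 3) = -2*(-19) = 38)
B(T, c) = 5*T² (B(T, c) = (5*T)*T = 5*T²)
l(N) = -20*N
l(14/C) + B(47, -38) = -280/38 + 5*47² = -280/38 + 5*2209 = -20*7/19 + 11045 = -140/19 + 11045 = 209715/19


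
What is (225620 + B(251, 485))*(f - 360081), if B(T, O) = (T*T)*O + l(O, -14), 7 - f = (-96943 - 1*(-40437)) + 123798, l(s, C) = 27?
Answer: -13154809258312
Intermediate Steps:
f = -67285 (f = 7 - ((-96943 - 1*(-40437)) + 123798) = 7 - ((-96943 + 40437) + 123798) = 7 - (-56506 + 123798) = 7 - 1*67292 = 7 - 67292 = -67285)
B(T, O) = 27 + O*T**2 (B(T, O) = (T*T)*O + 27 = T**2*O + 27 = O*T**2 + 27 = 27 + O*T**2)
(225620 + B(251, 485))*(f - 360081) = (225620 + (27 + 485*251**2))*(-67285 - 360081) = (225620 + (27 + 485*63001))*(-427366) = (225620 + (27 + 30555485))*(-427366) = (225620 + 30555512)*(-427366) = 30781132*(-427366) = -13154809258312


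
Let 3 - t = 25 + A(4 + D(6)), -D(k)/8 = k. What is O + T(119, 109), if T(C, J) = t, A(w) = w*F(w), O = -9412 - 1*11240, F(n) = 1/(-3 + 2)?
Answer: -20718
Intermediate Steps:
D(k) = -8*k
F(n) = -1 (F(n) = 1/(-1) = -1)
O = -20652 (O = -9412 - 11240 = -20652)
A(w) = -w (A(w) = w*(-1) = -w)
t = -66 (t = 3 - (25 - (4 - 8*6)) = 3 - (25 - (4 - 48)) = 3 - (25 - 1*(-44)) = 3 - (25 + 44) = 3 - 1*69 = 3 - 69 = -66)
T(C, J) = -66
O + T(119, 109) = -20652 - 66 = -20718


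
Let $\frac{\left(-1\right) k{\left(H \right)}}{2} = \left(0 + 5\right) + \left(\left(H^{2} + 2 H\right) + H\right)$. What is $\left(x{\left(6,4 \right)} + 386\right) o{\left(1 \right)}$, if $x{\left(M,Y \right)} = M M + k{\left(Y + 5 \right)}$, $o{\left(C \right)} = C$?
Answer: $196$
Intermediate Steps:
$k{\left(H \right)} = -10 - 6 H - 2 H^{2}$ ($k{\left(H \right)} = - 2 \left(\left(0 + 5\right) + \left(\left(H^{2} + 2 H\right) + H\right)\right) = - 2 \left(5 + \left(H^{2} + 3 H\right)\right) = - 2 \left(5 + H^{2} + 3 H\right) = -10 - 6 H - 2 H^{2}$)
$x{\left(M,Y \right)} = -40 + M^{2} - 6 Y - 2 \left(5 + Y\right)^{2}$ ($x{\left(M,Y \right)} = M M - \left(10 + 2 \left(Y + 5\right)^{2} + 6 \left(Y + 5\right)\right) = M^{2} - \left(10 + 2 \left(5 + Y\right)^{2} + 6 \left(5 + Y\right)\right) = M^{2} - \left(40 + 2 \left(5 + Y\right)^{2} + 6 Y\right) = -40 + M^{2} - 6 Y - 2 \left(5 + Y\right)^{2}$)
$\left(x{\left(6,4 \right)} + 386\right) o{\left(1 \right)} = \left(\left(-90 + 6^{2} - 104 - 2 \cdot 4^{2}\right) + 386\right) 1 = \left(\left(-90 + 36 - 104 - 32\right) + 386\right) 1 = \left(-190 + 386\right) 1 = 196 \cdot 1 = 196$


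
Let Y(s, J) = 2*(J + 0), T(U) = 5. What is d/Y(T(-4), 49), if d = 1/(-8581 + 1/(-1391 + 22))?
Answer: -1369/1151244220 ≈ -1.1891e-6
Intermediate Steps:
Y(s, J) = 2*J
d = -1369/11747390 (d = 1/(-8581 + 1/(-1369)) = 1/(-8581 - 1/1369) = 1/(-11747390/1369) = -1369/11747390 ≈ -0.00011654)
d/Y(T(-4), 49) = -1369/(11747390*(2*49)) = -1369/11747390/98 = -1369/11747390*1/98 = -1369/1151244220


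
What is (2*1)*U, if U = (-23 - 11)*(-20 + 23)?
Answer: -204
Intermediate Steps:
U = -102 (U = -34*3 = -102)
(2*1)*U = (2*1)*(-102) = 2*(-102) = -204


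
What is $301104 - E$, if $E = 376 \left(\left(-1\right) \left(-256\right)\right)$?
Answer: $204848$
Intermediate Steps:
$E = 96256$ ($E = 376 \cdot 256 = 96256$)
$301104 - E = 301104 - 96256 = 204848$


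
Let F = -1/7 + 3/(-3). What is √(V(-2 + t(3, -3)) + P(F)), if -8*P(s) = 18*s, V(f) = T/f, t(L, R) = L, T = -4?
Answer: I*√70/7 ≈ 1.1952*I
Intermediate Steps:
V(f) = -4/f
F = -8/7 (F = -1*⅐ + 3*(-⅓) = -⅐ - 1 = -8/7 ≈ -1.1429)
P(s) = -9*s/4
√(V(-2 + t(3, -3)) + P(F)) = √(-4/(-2 + 3) - 9/4*(-8/7)) = √(-4/1 + 18/7) = √(-4*1 + 18/7) = √(-4 + 18/7) = √(-10/7) = I*√70/7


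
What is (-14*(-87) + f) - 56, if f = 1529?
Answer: 2691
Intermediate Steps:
(-14*(-87) + f) - 56 = (-14*(-87) + 1529) - 56 = (1218 + 1529) - 56 = 2747 - 56 = 2691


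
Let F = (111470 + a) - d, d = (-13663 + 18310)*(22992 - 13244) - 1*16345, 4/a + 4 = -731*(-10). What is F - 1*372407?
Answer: -166370580842/3653 ≈ -4.5544e+7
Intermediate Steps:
a = 2/3653 (a = 4/(-4 - 731*(-10)) = 4/(-4 + 7310) = 4/7306 = 4*(1/7306) = 2/3653 ≈ 0.00054749)
d = 45282611 (d = 4647*9748 - 16345 = 45298956 - 16345 = 45282611)
F = -165010178071/3653 (F = (111470 + 2/3653) - 1*45282611 = 407199912/3653 - 45282611 = -165010178071/3653 ≈ -4.5171e+7)
F - 1*372407 = -165010178071/3653 - 1*372407 = -165010178071/3653 - 372407 = -166370580842/3653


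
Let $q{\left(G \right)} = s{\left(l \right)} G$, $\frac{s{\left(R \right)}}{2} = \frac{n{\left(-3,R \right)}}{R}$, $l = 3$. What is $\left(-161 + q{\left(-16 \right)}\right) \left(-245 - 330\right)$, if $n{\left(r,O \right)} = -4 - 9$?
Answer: $\frac{38525}{3} \approx 12842.0$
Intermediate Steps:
$n{\left(r,O \right)} = -13$ ($n{\left(r,O \right)} = -4 - 9 = -13$)
$s{\left(R \right)} = - \frac{26}{R}$ ($s{\left(R \right)} = 2 \left(- \frac{13}{R}\right) = - \frac{26}{R}$)
$q{\left(G \right)} = - \frac{26 G}{3}$ ($q{\left(G \right)} = - \frac{26}{3} G = \left(-26\right) \frac{1}{3} G = - \frac{26 G}{3}$)
$\left(-161 + q{\left(-16 \right)}\right) \left(-245 - 330\right) = \left(-161 - - \frac{416}{3}\right) \left(-245 - 330\right) = \left(-161 + \frac{416}{3}\right) \left(-575\right) = \left(- \frac{67}{3}\right) \left(-575\right) = \frac{38525}{3}$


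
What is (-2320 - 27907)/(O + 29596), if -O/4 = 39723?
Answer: 30227/129296 ≈ 0.23378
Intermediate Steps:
O = -158892 (O = -4*39723 = -158892)
(-2320 - 27907)/(O + 29596) = (-2320 - 27907)/(-158892 + 29596) = -30227/(-129296) = -30227*(-1/129296) = 30227/129296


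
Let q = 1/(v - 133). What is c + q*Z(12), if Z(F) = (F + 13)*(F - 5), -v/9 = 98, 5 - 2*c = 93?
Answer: -1281/29 ≈ -44.172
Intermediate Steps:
c = -44 (c = 5/2 - ½*93 = 5/2 - 93/2 = -44)
v = -882 (v = -9*98 = -882)
q = -1/1015 (q = 1/(-882 - 133) = 1/(-1015) = -1/1015 ≈ -0.00098522)
Z(F) = (-5 + F)*(13 + F) (Z(F) = (13 + F)*(-5 + F) = (-5 + F)*(13 + F))
c + q*Z(12) = -44 - (-65 + 12² + 8*12)/1015 = -44 - (-65 + 144 + 96)/1015 = -44 - 1/1015*175 = -44 - 5/29 = -1281/29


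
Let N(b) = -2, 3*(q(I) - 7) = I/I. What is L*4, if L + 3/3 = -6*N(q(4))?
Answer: 44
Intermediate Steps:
q(I) = 22/3 (q(I) = 7 + (I/I)/3 = 7 + (⅓)*1 = 7 + ⅓ = 22/3)
L = 11 (L = -1 - 6*(-2) = -1 + 12 = 11)
L*4 = 11*4 = 44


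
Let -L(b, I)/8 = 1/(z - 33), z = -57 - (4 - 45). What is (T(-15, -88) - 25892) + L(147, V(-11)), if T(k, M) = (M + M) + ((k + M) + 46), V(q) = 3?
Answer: -1280117/49 ≈ -26125.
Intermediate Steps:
T(k, M) = 46 + k + 3*M (T(k, M) = 2*M + ((M + k) + 46) = 2*M + (46 + M + k) = 46 + k + 3*M)
z = -16 (z = -57 - 1*(-41) = -57 + 41 = -16)
L(b, I) = 8/49 (L(b, I) = -8/(-16 - 33) = -8/(-49) = -8*(-1/49) = 8/49)
(T(-15, -88) - 25892) + L(147, V(-11)) = ((46 - 15 + 3*(-88)) - 25892) + 8/49 = ((46 - 15 - 264) - 25892) + 8/49 = (-233 - 25892) + 8/49 = -26125 + 8/49 = -1280117/49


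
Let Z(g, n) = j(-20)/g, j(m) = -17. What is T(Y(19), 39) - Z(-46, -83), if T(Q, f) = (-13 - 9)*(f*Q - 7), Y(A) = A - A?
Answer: 7067/46 ≈ 153.63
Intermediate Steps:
Z(g, n) = -17/g
Y(A) = 0
T(Q, f) = 154 - 22*Q*f (T(Q, f) = -22*(Q*f - 7) = -22*(-7 + Q*f) = 154 - 22*Q*f)
T(Y(19), 39) - Z(-46, -83) = (154 - 22*0*39) - (-17)/(-46) = (154 + 0) - (-17)*(-1)/46 = 154 - 1*17/46 = 154 - 17/46 = 7067/46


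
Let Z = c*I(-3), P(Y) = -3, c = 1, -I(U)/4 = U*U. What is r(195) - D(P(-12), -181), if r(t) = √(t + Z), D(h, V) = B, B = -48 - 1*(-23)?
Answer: 25 + √159 ≈ 37.609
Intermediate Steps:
I(U) = -4*U² (I(U) = -4*U*U = -4*U²)
B = -25 (B = -48 + 23 = -25)
D(h, V) = -25
Z = -36 (Z = 1*(-4*(-3)²) = 1*(-4*9) = 1*(-36) = -36)
r(t) = √(-36 + t) (r(t) = √(t - 36) = √(-36 + t))
r(195) - D(P(-12), -181) = √(-36 + 195) - 1*(-25) = √159 + 25 = 25 + √159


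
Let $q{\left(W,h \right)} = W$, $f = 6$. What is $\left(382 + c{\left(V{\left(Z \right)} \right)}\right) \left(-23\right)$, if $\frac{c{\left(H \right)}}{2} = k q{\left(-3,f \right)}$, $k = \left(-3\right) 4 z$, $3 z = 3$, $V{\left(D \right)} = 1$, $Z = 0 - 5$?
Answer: $-10442$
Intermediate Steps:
$Z = -5$ ($Z = 0 - 5 = -5$)
$z = 1$ ($z = \frac{1}{3} \cdot 3 = 1$)
$k = -12$ ($k = \left(-3\right) 4 \cdot 1 = \left(-12\right) 1 = -12$)
$c{\left(H \right)} = 72$ ($c{\left(H \right)} = 2 \left(\left(-12\right) \left(-3\right)\right) = 2 \cdot 36 = 72$)
$\left(382 + c{\left(V{\left(Z \right)} \right)}\right) \left(-23\right) = \left(382 + 72\right) \left(-23\right) = 454 \left(-23\right) = -10442$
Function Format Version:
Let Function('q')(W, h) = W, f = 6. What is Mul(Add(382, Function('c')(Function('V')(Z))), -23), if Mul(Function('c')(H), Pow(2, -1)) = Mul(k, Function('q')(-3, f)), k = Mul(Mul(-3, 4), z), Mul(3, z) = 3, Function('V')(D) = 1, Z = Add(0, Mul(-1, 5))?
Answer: -10442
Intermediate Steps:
Z = -5 (Z = Add(0, -5) = -5)
z = 1 (z = Mul(Rational(1, 3), 3) = 1)
k = -12 (k = Mul(Mul(-3, 4), 1) = Mul(-12, 1) = -12)
Function('c')(H) = 72 (Function('c')(H) = Mul(2, Mul(-12, -3)) = Mul(2, 36) = 72)
Mul(Add(382, Function('c')(Function('V')(Z))), -23) = Mul(Add(382, 72), -23) = Mul(454, -23) = -10442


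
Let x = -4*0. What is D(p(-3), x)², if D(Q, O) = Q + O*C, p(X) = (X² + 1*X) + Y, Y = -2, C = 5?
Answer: 16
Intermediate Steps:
p(X) = -2 + X + X² (p(X) = (X² + 1*X) - 2 = (X² + X) - 2 = (X + X²) - 2 = -2 + X + X²)
x = 0
D(Q, O) = Q + 5*O (D(Q, O) = Q + O*5 = Q + 5*O)
D(p(-3), x)² = ((-2 - 3 + (-3)²) + 5*0)² = ((-2 - 3 + 9) + 0)² = (4 + 0)² = 4² = 16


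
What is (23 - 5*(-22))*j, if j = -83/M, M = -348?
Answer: 11039/348 ≈ 31.721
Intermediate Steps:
j = 83/348 (j = -83/(-348) = -83*(-1/348) = 83/348 ≈ 0.23851)
(23 - 5*(-22))*j = (23 - 5*(-22))*(83/348) = (23 + 110)*(83/348) = 133*(83/348) = 11039/348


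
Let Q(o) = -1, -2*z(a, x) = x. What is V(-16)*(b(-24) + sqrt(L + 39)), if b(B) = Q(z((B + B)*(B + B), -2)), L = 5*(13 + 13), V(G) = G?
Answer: -192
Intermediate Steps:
z(a, x) = -x/2
L = 130 (L = 5*26 = 130)
b(B) = -1
V(-16)*(b(-24) + sqrt(L + 39)) = -16*(-1 + sqrt(130 + 39)) = -16*(-1 + sqrt(169)) = -16*(-1 + 13) = -16*12 = -192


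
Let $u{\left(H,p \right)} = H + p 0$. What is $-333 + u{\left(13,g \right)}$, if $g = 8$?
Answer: $-320$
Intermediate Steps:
$u{\left(H,p \right)} = H$ ($u{\left(H,p \right)} = H + 0 = H$)
$-333 + u{\left(13,g \right)} = -333 + 13 = -320$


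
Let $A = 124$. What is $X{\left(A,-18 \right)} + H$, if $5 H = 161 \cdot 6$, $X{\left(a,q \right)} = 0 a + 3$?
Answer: $\frac{981}{5} \approx 196.2$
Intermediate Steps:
$X{\left(a,q \right)} = 3$ ($X{\left(a,q \right)} = 0 + 3 = 3$)
$H = \frac{966}{5}$ ($H = \frac{161 \cdot 6}{5} = \frac{1}{5} \cdot 966 = \frac{966}{5} \approx 193.2$)
$X{\left(A,-18 \right)} + H = 3 + \frac{966}{5} = \frac{981}{5}$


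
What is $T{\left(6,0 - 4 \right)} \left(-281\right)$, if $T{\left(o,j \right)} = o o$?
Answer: $-10116$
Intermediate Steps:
$T{\left(o,j \right)} = o^{2}$
$T{\left(6,0 - 4 \right)} \left(-281\right) = 6^{2} \left(-281\right) = 36 \left(-281\right) = -10116$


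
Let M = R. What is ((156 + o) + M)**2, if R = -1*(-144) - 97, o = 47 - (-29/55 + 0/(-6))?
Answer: 189860841/3025 ≈ 62764.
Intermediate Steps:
o = 2614/55 (o = 47 - (-29*1/55 + 0*(-1/6)) = 47 - (-29/55 + 0) = 47 - 1*(-29/55) = 47 + 29/55 = 2614/55 ≈ 47.527)
R = 47 (R = 144 - 97 = 47)
M = 47
((156 + o) + M)**2 = ((156 + 2614/55) + 47)**2 = (11194/55 + 47)**2 = (13779/55)**2 = 189860841/3025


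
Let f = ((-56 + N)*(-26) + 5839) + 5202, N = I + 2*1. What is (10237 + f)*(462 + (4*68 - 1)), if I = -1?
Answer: 16644964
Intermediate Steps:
N = 1 (N = -1 + 2*1 = -1 + 2 = 1)
f = 12471 (f = ((-56 + 1)*(-26) + 5839) + 5202 = (-55*(-26) + 5839) + 5202 = (1430 + 5839) + 5202 = 7269 + 5202 = 12471)
(10237 + f)*(462 + (4*68 - 1)) = (10237 + 12471)*(462 + (4*68 - 1)) = 22708*(462 + (272 - 1)) = 22708*(462 + 271) = 22708*733 = 16644964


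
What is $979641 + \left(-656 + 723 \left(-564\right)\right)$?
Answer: $571213$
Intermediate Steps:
$979641 + \left(-656 + 723 \left(-564\right)\right) = 979641 - 408428 = 571213$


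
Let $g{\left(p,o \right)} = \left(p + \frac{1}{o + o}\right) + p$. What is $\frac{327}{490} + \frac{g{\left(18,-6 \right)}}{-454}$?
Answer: $\frac{785153}{1334760} \approx 0.58823$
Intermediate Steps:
$g{\left(p,o \right)} = \frac{1}{2 o} + 2 p$ ($g{\left(p,o \right)} = \left(p + \frac{1}{2 o}\right) + p = \frac{1}{2 o} + 2 p$)
$\frac{327}{490} + \frac{g{\left(18,-6 \right)}}{-454} = \frac{327}{490} + \frac{\frac{1}{2 \left(-6\right)} + 2 \cdot 18}{-454} = 327 \cdot \frac{1}{490} + \left(\frac{1}{2} \left(- \frac{1}{6}\right) + 36\right) \left(- \frac{1}{454}\right) = \frac{327}{490} + \left(- \frac{1}{12} + 36\right) \left(- \frac{1}{454}\right) = \frac{327}{490} + \frac{431}{12} \left(- \frac{1}{454}\right) = \frac{327}{490} - \frac{431}{5448} = \frac{785153}{1334760}$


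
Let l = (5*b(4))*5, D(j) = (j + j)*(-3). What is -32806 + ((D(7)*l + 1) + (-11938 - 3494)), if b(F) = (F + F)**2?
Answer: -115437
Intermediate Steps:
D(j) = -6*j (D(j) = (2*j)*(-3) = -6*j)
b(F) = 4*F**2 (b(F) = (2*F)**2 = 4*F**2)
l = 1600 (l = (5*(4*4**2))*5 = (5*(4*16))*5 = (5*64)*5 = 320*5 = 1600)
-32806 + ((D(7)*l + 1) + (-11938 - 3494)) = -32806 + ((-6*7*1600 + 1) + (-11938 - 3494)) = -32806 + ((-42*1600 + 1) - 15432) = -32806 + ((-67200 + 1) - 15432) = -32806 + (-67199 - 15432) = -32806 - 82631 = -115437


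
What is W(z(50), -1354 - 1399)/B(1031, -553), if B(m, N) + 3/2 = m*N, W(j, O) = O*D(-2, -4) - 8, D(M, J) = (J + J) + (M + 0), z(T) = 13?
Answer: -55044/1140289 ≈ -0.048272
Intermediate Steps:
D(M, J) = M + 2*J (D(M, J) = 2*J + M = M + 2*J)
W(j, O) = -8 - 10*O (W(j, O) = O*(-2 + 2*(-4)) - 8 = O*(-2 - 8) - 8 = O*(-10) - 8 = -10*O - 8 = -8 - 10*O)
B(m, N) = -3/2 + N*m (B(m, N) = -3/2 + m*N = -3/2 + N*m)
W(z(50), -1354 - 1399)/B(1031, -553) = (-8 - 10*(-1354 - 1399))/(-3/2 - 553*1031) = (-8 - 10*(-2753))/(-3/2 - 570143) = (-8 + 27530)/(-1140289/2) = 27522*(-2/1140289) = -55044/1140289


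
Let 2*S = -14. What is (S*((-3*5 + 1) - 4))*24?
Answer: 3024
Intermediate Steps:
S = -7 (S = (1/2)*(-14) = -7)
(S*((-3*5 + 1) - 4))*24 = -7*((-3*5 + 1) - 4)*24 = -7*((-15 + 1) - 4)*24 = -7*(-14 - 4)*24 = -7*(-18)*24 = 126*24 = 3024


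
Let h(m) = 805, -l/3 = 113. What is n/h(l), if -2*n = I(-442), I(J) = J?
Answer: 221/805 ≈ 0.27453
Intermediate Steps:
l = -339 (l = -3*113 = -339)
n = 221 (n = -½*(-442) = 221)
n/h(l) = 221/805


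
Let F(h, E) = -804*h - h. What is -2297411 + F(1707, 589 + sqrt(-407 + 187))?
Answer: -3671546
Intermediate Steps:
F(h, E) = -805*h
-2297411 + F(1707, 589 + sqrt(-407 + 187)) = -2297411 - 805*1707 = -2297411 - 1374135 = -3671546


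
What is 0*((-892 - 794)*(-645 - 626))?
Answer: 0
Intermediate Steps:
0*((-892 - 794)*(-645 - 626)) = 0*(-1686*(-1271)) = 0*2142906 = 0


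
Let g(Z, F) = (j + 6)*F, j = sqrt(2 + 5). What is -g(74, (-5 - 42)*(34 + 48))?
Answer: 23124 + 3854*sqrt(7) ≈ 33321.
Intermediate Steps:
j = sqrt(7) ≈ 2.6458
g(Z, F) = F*(6 + sqrt(7)) (g(Z, F) = (sqrt(7) + 6)*F = (6 + sqrt(7))*F = F*(6 + sqrt(7)))
-g(74, (-5 - 42)*(34 + 48)) = -(-5 - 42)*(34 + 48)*(6 + sqrt(7)) = -(-47*82)*(6 + sqrt(7)) = -(-3854)*(6 + sqrt(7)) = -(-23124 - 3854*sqrt(7)) = 23124 + 3854*sqrt(7)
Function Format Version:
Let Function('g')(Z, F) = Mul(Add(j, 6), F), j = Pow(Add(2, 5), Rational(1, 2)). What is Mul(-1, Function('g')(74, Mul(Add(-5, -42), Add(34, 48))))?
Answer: Add(23124, Mul(3854, Pow(7, Rational(1, 2)))) ≈ 33321.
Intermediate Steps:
j = Pow(7, Rational(1, 2)) ≈ 2.6458
Function('g')(Z, F) = Mul(F, Add(6, Pow(7, Rational(1, 2)))) (Function('g')(Z, F) = Mul(Add(Pow(7, Rational(1, 2)), 6), F) = Mul(Add(6, Pow(7, Rational(1, 2))), F) = Mul(F, Add(6, Pow(7, Rational(1, 2)))))
Mul(-1, Function('g')(74, Mul(Add(-5, -42), Add(34, 48)))) = Mul(-1, Mul(Mul(Add(-5, -42), Add(34, 48)), Add(6, Pow(7, Rational(1, 2))))) = Mul(-1, Mul(Mul(-47, 82), Add(6, Pow(7, Rational(1, 2))))) = Mul(-1, Mul(-3854, Add(6, Pow(7, Rational(1, 2))))) = Mul(-1, Add(-23124, Mul(-3854, Pow(7, Rational(1, 2))))) = Add(23124, Mul(3854, Pow(7, Rational(1, 2))))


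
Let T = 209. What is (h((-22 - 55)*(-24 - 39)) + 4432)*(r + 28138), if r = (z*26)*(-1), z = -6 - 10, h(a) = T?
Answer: 132519114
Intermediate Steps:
h(a) = 209
z = -16
r = 416 (r = -16*26*(-1) = -416*(-1) = 416)
(h((-22 - 55)*(-24 - 39)) + 4432)*(r + 28138) = (209 + 4432)*(416 + 28138) = 4641*28554 = 132519114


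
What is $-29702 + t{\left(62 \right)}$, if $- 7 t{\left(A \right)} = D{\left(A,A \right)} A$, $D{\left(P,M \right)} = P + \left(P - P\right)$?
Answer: $- \frac{211758}{7} \approx -30251.0$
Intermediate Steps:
$D{\left(P,M \right)} = P$ ($D{\left(P,M \right)} = P + 0 = P$)
$t{\left(A \right)} = - \frac{A^{2}}{7}$ ($t{\left(A \right)} = - \frac{A A}{7} = - \frac{A^{2}}{7}$)
$-29702 + t{\left(62 \right)} = -29702 - \frac{62^{2}}{7} = -29702 - \frac{3844}{7} = - \frac{211758}{7}$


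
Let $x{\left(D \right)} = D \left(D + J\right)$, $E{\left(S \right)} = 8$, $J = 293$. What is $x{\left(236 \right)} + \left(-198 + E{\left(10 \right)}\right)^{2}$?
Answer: $160944$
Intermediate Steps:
$x{\left(D \right)} = D \left(293 + D\right)$ ($x{\left(D \right)} = D \left(D + 293\right) = D \left(293 + D\right)$)
$x{\left(236 \right)} + \left(-198 + E{\left(10 \right)}\right)^{2} = 236 \left(293 + 236\right) + \left(-198 + 8\right)^{2} = 236 \cdot 529 + \left(-190\right)^{2} = 124844 + 36100 = 160944$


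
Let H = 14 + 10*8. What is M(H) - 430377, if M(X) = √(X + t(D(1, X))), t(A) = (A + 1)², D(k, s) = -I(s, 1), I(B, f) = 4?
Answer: -430377 + √103 ≈ -4.3037e+5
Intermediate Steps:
D(k, s) = -4 (D(k, s) = -1*4 = -4)
t(A) = (1 + A)²
H = 94 (H = 14 + 80 = 94)
M(X) = √(9 + X) (M(X) = √(X + (1 - 4)²) = √(X + (-3)²) = √(X + 9) = √(9 + X))
M(H) - 430377 = √(9 + 94) - 430377 = √103 - 430377 = -430377 + √103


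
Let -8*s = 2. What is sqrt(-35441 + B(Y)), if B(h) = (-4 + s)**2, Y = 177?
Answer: I*sqrt(566767)/4 ≈ 188.21*I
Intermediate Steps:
s = -1/4 (s = -1/8*2 = -1/4 ≈ -0.25000)
B(h) = 289/16 (B(h) = (-4 - 1/4)**2 = (-17/4)**2 = 289/16)
sqrt(-35441 + B(Y)) = sqrt(-35441 + 289/16) = sqrt(-566767/16) = I*sqrt(566767)/4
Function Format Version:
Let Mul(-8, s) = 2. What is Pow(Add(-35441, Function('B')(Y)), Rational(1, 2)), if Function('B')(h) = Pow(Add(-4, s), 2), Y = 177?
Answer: Mul(Rational(1, 4), I, Pow(566767, Rational(1, 2))) ≈ Mul(188.21, I)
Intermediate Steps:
s = Rational(-1, 4) (s = Mul(Rational(-1, 8), 2) = Rational(-1, 4) ≈ -0.25000)
Function('B')(h) = Rational(289, 16) (Function('B')(h) = Pow(Add(-4, Rational(-1, 4)), 2) = Pow(Rational(-17, 4), 2) = Rational(289, 16))
Pow(Add(-35441, Function('B')(Y)), Rational(1, 2)) = Pow(Add(-35441, Rational(289, 16)), Rational(1, 2)) = Pow(Rational(-566767, 16), Rational(1, 2)) = Mul(Rational(1, 4), I, Pow(566767, Rational(1, 2)))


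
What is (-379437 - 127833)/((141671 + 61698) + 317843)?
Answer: -253635/260606 ≈ -0.97325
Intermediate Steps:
(-379437 - 127833)/((141671 + 61698) + 317843) = -507270/(203369 + 317843) = -507270/521212 = -507270*1/521212 = -253635/260606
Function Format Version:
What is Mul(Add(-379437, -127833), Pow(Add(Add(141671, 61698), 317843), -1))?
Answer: Rational(-253635, 260606) ≈ -0.97325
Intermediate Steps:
Mul(Add(-379437, -127833), Pow(Add(Add(141671, 61698), 317843), -1)) = Mul(-507270, Pow(Add(203369, 317843), -1)) = Mul(-507270, Pow(521212, -1)) = Mul(-507270, Rational(1, 521212)) = Rational(-253635, 260606)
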